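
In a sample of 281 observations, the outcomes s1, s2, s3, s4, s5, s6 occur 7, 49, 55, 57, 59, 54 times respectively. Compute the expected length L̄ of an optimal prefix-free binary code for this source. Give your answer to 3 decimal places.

Probabilities are the counts divided by 281.
Repeatedly combine the two least-probable nodes; the expected code length is the sum of the merged weights.
merge 7/281 + 49/281 → 56/281
merge 54/281 + 55/281 → 109/281
merge 56/281 + 57/281 → 113/281
merge 59/281 + 109/281 → 168/281
merge 113/281 + 168/281 → 1
L = 56/281 + 109/281 + 113/281 + 168/281 + 1 = 727/281 ≈ 2.587 bits/symbol.

2.587 bits/symbol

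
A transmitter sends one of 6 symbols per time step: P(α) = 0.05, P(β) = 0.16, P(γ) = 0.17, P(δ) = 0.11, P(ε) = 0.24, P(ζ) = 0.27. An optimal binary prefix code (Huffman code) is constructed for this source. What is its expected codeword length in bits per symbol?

Repeatedly combine the two least-probable nodes; the expected code length is the sum of the merged weights.
merge 1/20 + 11/100 → 4/25
merge 4/25 + 4/25 → 8/25
merge 17/100 + 6/25 → 41/100
merge 27/100 + 8/25 → 59/100
merge 41/100 + 59/100 → 1
L = 4/25 + 8/25 + 41/100 + 59/100 + 1 = 62/25 = 2.48 bits/symbol.

2.48 bits/symbol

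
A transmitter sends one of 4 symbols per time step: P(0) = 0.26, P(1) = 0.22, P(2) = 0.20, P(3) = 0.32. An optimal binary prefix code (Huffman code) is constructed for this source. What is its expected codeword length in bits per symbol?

Repeatedly combine the two least-probable nodes; the expected code length is the sum of the merged weights.
merge 1/5 + 11/50 → 21/50
merge 13/50 + 8/25 → 29/50
merge 21/50 + 29/50 → 1
L = 21/50 + 29/50 + 1 = 2 bits/symbol.

2 bits/symbol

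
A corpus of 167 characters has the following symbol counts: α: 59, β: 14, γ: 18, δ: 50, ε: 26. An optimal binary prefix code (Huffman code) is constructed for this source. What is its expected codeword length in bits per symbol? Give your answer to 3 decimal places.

Probabilities are the counts divided by 167.
Repeatedly combine the two least-probable nodes; the expected code length is the sum of the merged weights.
merge 14/167 + 18/167 → 32/167
merge 26/167 + 32/167 → 58/167
merge 50/167 + 58/167 → 108/167
merge 59/167 + 108/167 → 1
L = 32/167 + 58/167 + 108/167 + 1 = 365/167 ≈ 2.186 bits/symbol.

2.186 bits/symbol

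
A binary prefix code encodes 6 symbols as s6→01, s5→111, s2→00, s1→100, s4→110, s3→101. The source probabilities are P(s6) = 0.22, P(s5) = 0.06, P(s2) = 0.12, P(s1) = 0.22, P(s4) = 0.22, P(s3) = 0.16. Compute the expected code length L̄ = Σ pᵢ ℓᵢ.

2.66 bits/symbol

L̄ = Σ pᵢ·ℓᵢ = 0.22·2 + 0.06·3 + 0.12·2 + 0.22·3 + 0.22·3 + 0.16·3 = 2.66 bits/symbol.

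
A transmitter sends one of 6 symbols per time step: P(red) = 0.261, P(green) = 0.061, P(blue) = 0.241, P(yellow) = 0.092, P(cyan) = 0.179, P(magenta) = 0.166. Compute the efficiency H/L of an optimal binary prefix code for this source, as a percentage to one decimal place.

Entropy H = −Σ p log₂ p ≈ 2.4377 bits.
Huffman merges: 61/1000+23/250→153/1000; 153/1000+83/500→319/1000; 179/1000+241/1000→21/50; 261/1000+319/1000→29/50; 21/50+29/50→1. L = 309/125 ≈ 2.4720.
Efficiency = H/L = 2.4377/2.4720 = 98.6%.

98.6%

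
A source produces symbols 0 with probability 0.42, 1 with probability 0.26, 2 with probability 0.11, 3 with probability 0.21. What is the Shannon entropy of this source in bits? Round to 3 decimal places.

1.854 bits

H = −Σ pᵢ log₂ pᵢ.
−0.42·log₂(0.42) = 0.5256
−0.26·log₂(0.26) = 0.5053
−0.11·log₂(0.11) = 0.3503
−0.21·log₂(0.21) = 0.4728
Sum ≈ 1.8540 → 1.854 bits.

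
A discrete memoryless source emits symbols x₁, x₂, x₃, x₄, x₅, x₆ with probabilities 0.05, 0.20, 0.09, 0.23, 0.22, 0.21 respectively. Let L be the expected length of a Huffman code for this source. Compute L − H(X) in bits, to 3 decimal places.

0.046 bits

Entropy H = −Σ p log₂ p ≈ 2.4342 bits.
Huffman merges: 1/20+9/100→7/50; 7/50+1/5→17/50; 21/100+11/50→43/100; 23/100+17/50→57/100; 43/100+57/100→1. L = 62/25 ≈ 2.4800.
L − H = 2.4800 − 2.4342 = 0.046 bits.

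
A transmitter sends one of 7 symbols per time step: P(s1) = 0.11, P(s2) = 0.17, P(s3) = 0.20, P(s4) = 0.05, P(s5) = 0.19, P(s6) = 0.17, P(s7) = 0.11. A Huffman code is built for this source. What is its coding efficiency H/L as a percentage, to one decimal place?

Entropy H = −Σ p log₂ p ≈ 2.7055 bits.
Huffman merges: 1/20+11/100→4/25; 11/100+4/25→27/100; 17/100+17/100→17/50; 19/100+1/5→39/100; 27/100+17/50→61/100; 39/100+61/100→1. L = 277/100 ≈ 2.7700.
Efficiency = H/L = 2.7055/2.7700 = 97.7%.

97.7%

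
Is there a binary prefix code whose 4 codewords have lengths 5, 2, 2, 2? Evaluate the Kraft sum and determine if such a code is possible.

With common denominator 2^5 = 32: Σ 2^(−ℓᵢ) = 1/32 + 8/32 + 8/32 + 8/32 = 25/32 = 0.78125.
Kraft's inequality requires Σ ≤ 1; here Σ = 0.78125 ≤ 1, so such a prefix code exists.

0.78125; yes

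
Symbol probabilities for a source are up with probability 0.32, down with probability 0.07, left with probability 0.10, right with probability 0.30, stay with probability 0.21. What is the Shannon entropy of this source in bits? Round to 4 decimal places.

2.1207 bits

H = −Σ pᵢ log₂ pᵢ.
−0.32·log₂(0.32) = 0.5260
−0.07·log₂(0.07) = 0.2686
−0.10·log₂(0.10) = 0.3322
−0.30·log₂(0.30) = 0.5211
−0.21·log₂(0.21) = 0.4728
Sum ≈ 2.1207 → 2.1207 bits.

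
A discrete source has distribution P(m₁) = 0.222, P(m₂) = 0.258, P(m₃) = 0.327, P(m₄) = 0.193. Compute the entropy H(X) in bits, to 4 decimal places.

H = −Σ pᵢ log₂ pᵢ.
−0.222·log₂(0.222) = 0.4820
−0.258·log₂(0.258) = 0.5043
−0.327·log₂(0.327) = 0.5273
−0.193·log₂(0.193) = 0.4581
Sum ≈ 1.9717 → 1.9717 bits.

1.9717 bits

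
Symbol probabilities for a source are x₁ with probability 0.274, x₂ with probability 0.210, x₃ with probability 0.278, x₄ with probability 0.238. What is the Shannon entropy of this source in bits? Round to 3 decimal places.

1.991 bits

H = −Σ pᵢ log₂ pᵢ.
−0.274·log₂(0.274) = 0.5118
−0.210·log₂(0.210) = 0.4728
−0.278·log₂(0.278) = 0.5134
−0.238·log₂(0.238) = 0.4929
Sum ≈ 1.9909 → 1.991 bits.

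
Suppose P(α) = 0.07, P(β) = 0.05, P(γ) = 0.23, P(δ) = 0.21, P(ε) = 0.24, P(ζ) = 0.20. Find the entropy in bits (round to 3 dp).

2.404 bits

H = −Σ pᵢ log₂ pᵢ.
−0.07·log₂(0.07) = 0.2686
−0.05·log₂(0.05) = 0.2161
−0.23·log₂(0.23) = 0.4877
−0.21·log₂(0.21) = 0.4728
−0.24·log₂(0.24) = 0.4941
−0.20·log₂(0.20) = 0.4644
Sum ≈ 2.4037 → 2.404 bits.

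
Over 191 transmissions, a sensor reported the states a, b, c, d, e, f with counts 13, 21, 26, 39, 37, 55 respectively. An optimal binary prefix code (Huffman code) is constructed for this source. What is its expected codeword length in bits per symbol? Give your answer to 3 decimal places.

Probabilities are the counts divided by 191.
Repeatedly combine the two least-probable nodes; the expected code length is the sum of the merged weights.
merge 13/191 + 21/191 → 34/191
merge 26/191 + 34/191 → 60/191
merge 37/191 + 39/191 → 76/191
merge 55/191 + 60/191 → 115/191
merge 76/191 + 115/191 → 1
L = 34/191 + 60/191 + 76/191 + 115/191 + 1 = 476/191 ≈ 2.492 bits/symbol.

2.492 bits/symbol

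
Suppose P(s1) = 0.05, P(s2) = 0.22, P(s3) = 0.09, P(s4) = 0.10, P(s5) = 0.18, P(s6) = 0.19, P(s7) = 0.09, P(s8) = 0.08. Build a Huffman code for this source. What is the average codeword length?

Repeatedly combine the two least-probable nodes; the expected code length is the sum of the merged weights.
merge 1/20 + 2/25 → 13/100
merge 9/100 + 9/100 → 9/50
merge 1/10 + 13/100 → 23/100
merge 9/50 + 9/50 → 9/25
merge 19/100 + 11/50 → 41/100
merge 23/100 + 9/25 → 59/100
merge 41/100 + 59/100 → 1
L = 13/100 + 9/50 + 23/100 + 9/25 + 41/100 + 59/100 + 1 = 29/10 = 2.9 bits/symbol.

2.9 bits/symbol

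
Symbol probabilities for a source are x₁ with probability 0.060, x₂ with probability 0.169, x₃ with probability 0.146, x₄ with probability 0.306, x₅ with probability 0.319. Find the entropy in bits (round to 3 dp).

H = −Σ pᵢ log₂ pᵢ.
−0.060·log₂(0.060) = 0.2435
−0.169·log₂(0.169) = 0.4335
−0.146·log₂(0.146) = 0.4053
−0.306·log₂(0.306) = 0.5228
−0.319·log₂(0.319) = 0.5258
Sum ≈ 2.1309 → 2.131 bits.

2.131 bits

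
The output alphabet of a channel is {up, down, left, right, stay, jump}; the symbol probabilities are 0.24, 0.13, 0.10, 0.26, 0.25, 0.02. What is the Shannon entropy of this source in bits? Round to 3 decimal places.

H = −Σ pᵢ log₂ pᵢ.
−0.24·log₂(0.24) = 0.4941
−0.13·log₂(0.13) = 0.3826
−0.10·log₂(0.10) = 0.3322
−0.26·log₂(0.26) = 0.5053
−0.25·log₂(0.25) = 0.5000
−0.02·log₂(0.02) = 0.1129
Sum ≈ 2.3271 → 2.327 bits.

2.327 bits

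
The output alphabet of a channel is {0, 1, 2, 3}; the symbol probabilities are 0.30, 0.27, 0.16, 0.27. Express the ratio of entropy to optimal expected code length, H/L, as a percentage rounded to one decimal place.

98.2%

Entropy H = −Σ p log₂ p ≈ 1.9641 bits.
Huffman merges: 4/25+27/100→43/100; 27/100+3/10→57/100; 43/100+57/100→1. L = 2 ≈ 2.0000.
Efficiency = H/L = 1.9641/2.0000 = 98.2%.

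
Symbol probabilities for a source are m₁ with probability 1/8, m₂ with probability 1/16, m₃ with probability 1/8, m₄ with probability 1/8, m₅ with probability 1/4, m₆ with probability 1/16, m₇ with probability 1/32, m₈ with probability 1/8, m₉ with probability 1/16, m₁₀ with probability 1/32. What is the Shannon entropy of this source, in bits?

3.0625 bits

Each probability is a power of 1/2, so log₂(1/p) is an integer.
H = Σ p·log₂(1/p) = 1/8·3 + 1/16·4 + 1/8·3 + 1/8·3 + 1/4·2 + 1/16·4 + 1/32·5 + 1/8·3 + 1/16·4 + 1/32·5 = 3.0625 bits.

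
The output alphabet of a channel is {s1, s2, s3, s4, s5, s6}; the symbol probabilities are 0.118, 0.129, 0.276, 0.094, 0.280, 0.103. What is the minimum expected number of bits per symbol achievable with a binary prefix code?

Repeatedly combine the two least-probable nodes; the expected code length is the sum of the merged weights.
merge 47/500 + 103/1000 → 197/1000
merge 59/500 + 129/1000 → 247/1000
merge 197/1000 + 247/1000 → 111/250
merge 69/250 + 7/25 → 139/250
merge 111/250 + 139/250 → 1
L = 197/1000 + 247/1000 + 111/250 + 139/250 + 1 = 611/250 = 2.444 bits/symbol.

2.444 bits/symbol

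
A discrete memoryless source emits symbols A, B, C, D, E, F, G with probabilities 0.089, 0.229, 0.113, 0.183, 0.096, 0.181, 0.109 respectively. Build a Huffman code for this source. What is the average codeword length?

Repeatedly combine the two least-probable nodes; the expected code length is the sum of the merged weights.
merge 89/1000 + 12/125 → 37/200
merge 109/1000 + 113/1000 → 111/500
merge 181/1000 + 183/1000 → 91/250
merge 37/200 + 111/500 → 407/1000
merge 229/1000 + 91/250 → 593/1000
merge 407/1000 + 593/1000 → 1
L = 37/200 + 111/500 + 91/250 + 407/1000 + 593/1000 + 1 = 2771/1000 = 2.771 bits/symbol.

2.771 bits/symbol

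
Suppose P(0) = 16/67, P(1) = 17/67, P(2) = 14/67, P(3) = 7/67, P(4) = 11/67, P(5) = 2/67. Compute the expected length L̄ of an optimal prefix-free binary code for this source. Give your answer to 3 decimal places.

2.433 bits/symbol

Repeatedly combine the two least-probable nodes; the expected code length is the sum of the merged weights.
merge 2/67 + 7/67 → 9/67
merge 9/67 + 11/67 → 20/67
merge 14/67 + 16/67 → 30/67
merge 17/67 + 20/67 → 37/67
merge 30/67 + 37/67 → 1
L = 9/67 + 20/67 + 30/67 + 37/67 + 1 = 163/67 ≈ 2.433 bits/symbol.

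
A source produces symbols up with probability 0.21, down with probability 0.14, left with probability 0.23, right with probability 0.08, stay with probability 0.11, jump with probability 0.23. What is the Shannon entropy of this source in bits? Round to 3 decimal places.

H = −Σ pᵢ log₂ pᵢ.
−0.21·log₂(0.21) = 0.4728
−0.14·log₂(0.14) = 0.3971
−0.23·log₂(0.23) = 0.4877
−0.08·log₂(0.08) = 0.2915
−0.11·log₂(0.11) = 0.3503
−0.23·log₂(0.23) = 0.4877
Sum ≈ 2.4871 → 2.487 bits.

2.487 bits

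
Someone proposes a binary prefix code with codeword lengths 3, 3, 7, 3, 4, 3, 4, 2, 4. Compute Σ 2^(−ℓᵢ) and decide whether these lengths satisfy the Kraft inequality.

With common denominator 2^7 = 128: Σ 2^(−ℓᵢ) = 16/128 + 16/128 + 1/128 + 16/128 + 8/128 + 16/128 + 8/128 + 32/128 + 8/128 = 121/128 = 0.9453125.
Kraft's inequality requires Σ ≤ 1; here Σ = 0.9453125 ≤ 1, so such a prefix code exists.

0.9453125; yes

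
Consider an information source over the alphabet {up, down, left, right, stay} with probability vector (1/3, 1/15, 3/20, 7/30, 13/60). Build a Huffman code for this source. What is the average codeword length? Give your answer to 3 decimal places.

Repeatedly combine the two least-probable nodes; the expected code length is the sum of the merged weights.
merge 1/15 + 3/20 → 13/60
merge 13/60 + 13/60 → 13/30
merge 7/30 + 1/3 → 17/30
merge 13/30 + 17/30 → 1
L = 13/60 + 13/30 + 17/30 + 1 = 133/60 ≈ 2.217 bits/symbol.

2.217 bits/symbol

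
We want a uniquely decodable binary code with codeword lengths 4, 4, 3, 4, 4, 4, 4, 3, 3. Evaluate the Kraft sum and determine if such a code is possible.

0.75; yes

With common denominator 2^4 = 16: Σ 2^(−ℓᵢ) = 1/16 + 1/16 + 2/16 + 1/16 + 1/16 + 1/16 + 1/16 + 2/16 + 2/16 = 12/16 = 0.75.
Kraft's inequality requires Σ ≤ 1; here Σ = 0.75 ≤ 1, so such a prefix code exists.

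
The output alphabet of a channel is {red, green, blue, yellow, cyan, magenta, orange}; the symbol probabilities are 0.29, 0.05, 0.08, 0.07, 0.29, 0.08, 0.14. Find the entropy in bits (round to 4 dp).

H = −Σ pᵢ log₂ pᵢ.
−0.29·log₂(0.29) = 0.5179
−0.05·log₂(0.05) = 0.2161
−0.08·log₂(0.08) = 0.2915
−0.07·log₂(0.07) = 0.2686
−0.29·log₂(0.29) = 0.5179
−0.08·log₂(0.08) = 0.2915
−0.14·log₂(0.14) = 0.3971
Sum ≈ 2.5006 → 2.5006 bits.

2.5006 bits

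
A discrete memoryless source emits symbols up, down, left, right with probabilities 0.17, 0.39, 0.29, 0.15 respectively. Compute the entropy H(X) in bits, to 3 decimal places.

1.893 bits

H = −Σ pᵢ log₂ pᵢ.
−0.17·log₂(0.17) = 0.4346
−0.39·log₂(0.39) = 0.5298
−0.29·log₂(0.29) = 0.5179
−0.15·log₂(0.15) = 0.4105
Sum ≈ 1.8928 → 1.893 bits.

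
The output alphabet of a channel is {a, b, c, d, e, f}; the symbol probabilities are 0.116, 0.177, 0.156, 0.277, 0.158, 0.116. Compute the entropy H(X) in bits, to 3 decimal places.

2.515 bits

H = −Σ pᵢ log₂ pᵢ.
−0.116·log₂(0.116) = 0.3605
−0.177·log₂(0.177) = 0.4422
−0.156·log₂(0.156) = 0.4181
−0.277·log₂(0.277) = 0.5130
−0.158·log₂(0.158) = 0.4206
−0.116·log₂(0.116) = 0.3605
Sum ≈ 2.5149 → 2.515 bits.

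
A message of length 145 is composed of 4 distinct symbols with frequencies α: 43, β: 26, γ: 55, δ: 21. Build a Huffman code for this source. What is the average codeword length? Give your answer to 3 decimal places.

Probabilities are the counts divided by 145.
Repeatedly combine the two least-probable nodes; the expected code length is the sum of the merged weights.
merge 21/145 + 26/145 → 47/145
merge 43/145 + 47/145 → 18/29
merge 11/29 + 18/29 → 1
L = 47/145 + 18/29 + 1 = 282/145 ≈ 1.945 bits/symbol.

1.945 bits/symbol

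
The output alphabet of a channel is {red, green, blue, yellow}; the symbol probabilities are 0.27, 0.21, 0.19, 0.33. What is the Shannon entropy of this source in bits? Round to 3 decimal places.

H = −Σ pᵢ log₂ pᵢ.
−0.27·log₂(0.27) = 0.5100
−0.21·log₂(0.21) = 0.4728
−0.19·log₂(0.19) = 0.4552
−0.33·log₂(0.33) = 0.5278
Sum ≈ 1.9659 → 1.966 bits.

1.966 bits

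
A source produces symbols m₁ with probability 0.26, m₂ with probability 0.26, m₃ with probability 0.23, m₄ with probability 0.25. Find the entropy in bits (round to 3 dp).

1.998 bits

H = −Σ pᵢ log₂ pᵢ.
−0.26·log₂(0.26) = 0.5053
−0.26·log₂(0.26) = 0.5053
−0.23·log₂(0.23) = 0.4877
−0.25·log₂(0.25) = 0.5000
Sum ≈ 1.9982 → 1.998 bits.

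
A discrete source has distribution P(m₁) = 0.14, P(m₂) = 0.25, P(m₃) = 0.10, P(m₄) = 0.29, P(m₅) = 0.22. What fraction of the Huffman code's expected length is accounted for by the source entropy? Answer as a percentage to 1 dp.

Entropy H = −Σ p log₂ p ≈ 2.2278 bits.
Huffman merges: 1/10+7/50→6/25; 11/50+6/25→23/50; 1/4+29/100→27/50; 23/50+27/50→1. L = 56/25 ≈ 2.2400.
Efficiency = H/L = 2.2278/2.2400 = 99.5%.

99.5%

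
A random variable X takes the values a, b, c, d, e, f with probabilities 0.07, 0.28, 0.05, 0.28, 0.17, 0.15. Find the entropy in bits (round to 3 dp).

2.358 bits

H = −Σ pᵢ log₂ pᵢ.
−0.07·log₂(0.07) = 0.2686
−0.28·log₂(0.28) = 0.5142
−0.05·log₂(0.05) = 0.2161
−0.28·log₂(0.28) = 0.5142
−0.17·log₂(0.17) = 0.4346
−0.15·log₂(0.15) = 0.4105
Sum ≈ 2.3582 → 2.358 bits.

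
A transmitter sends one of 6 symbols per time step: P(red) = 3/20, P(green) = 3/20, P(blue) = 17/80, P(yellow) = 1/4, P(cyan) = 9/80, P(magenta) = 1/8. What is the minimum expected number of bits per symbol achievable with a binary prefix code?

Repeatedly combine the two least-probable nodes; the expected code length is the sum of the merged weights.
merge 9/80 + 1/8 → 19/80
merge 3/20 + 3/20 → 3/10
merge 17/80 + 19/80 → 9/20
merge 1/4 + 3/10 → 11/20
merge 9/20 + 11/20 → 1
L = 19/80 + 3/10 + 9/20 + 11/20 + 1 = 203/80 = 2.5375 bits/symbol.

2.5375 bits/symbol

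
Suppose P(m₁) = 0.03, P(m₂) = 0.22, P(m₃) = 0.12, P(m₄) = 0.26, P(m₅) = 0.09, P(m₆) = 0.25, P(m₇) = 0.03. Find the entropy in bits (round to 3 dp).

2.469 bits

H = −Σ pᵢ log₂ pᵢ.
−0.03·log₂(0.03) = 0.1518
−0.22·log₂(0.22) = 0.4806
−0.12·log₂(0.12) = 0.3671
−0.26·log₂(0.26) = 0.5053
−0.09·log₂(0.09) = 0.3127
−0.25·log₂(0.25) = 0.5000
−0.03·log₂(0.03) = 0.1518
Sum ≈ 2.4691 → 2.469 bits.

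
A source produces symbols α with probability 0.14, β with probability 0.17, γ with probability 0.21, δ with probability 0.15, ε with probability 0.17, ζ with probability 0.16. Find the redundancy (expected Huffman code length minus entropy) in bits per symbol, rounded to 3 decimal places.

Entropy H = −Σ p log₂ p ≈ 2.5727 bits.
Huffman merges: 7/50+3/20→29/100; 4/25+17/100→33/100; 17/100+21/100→19/50; 29/100+33/100→31/50; 19/50+31/50→1. L = 131/50 ≈ 2.6200.
L − H = 2.6200 − 2.5727 = 0.047 bits.

0.047 bits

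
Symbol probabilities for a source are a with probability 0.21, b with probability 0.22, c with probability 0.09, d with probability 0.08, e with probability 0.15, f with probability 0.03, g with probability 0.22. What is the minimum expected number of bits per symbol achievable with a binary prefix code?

Repeatedly combine the two least-probable nodes; the expected code length is the sum of the merged weights.
merge 3/100 + 2/25 → 11/100
merge 9/100 + 11/100 → 1/5
merge 3/20 + 1/5 → 7/20
merge 21/100 + 11/50 → 43/100
merge 11/50 + 7/20 → 57/100
merge 43/100 + 57/100 → 1
L = 11/100 + 1/5 + 7/20 + 43/100 + 57/100 + 1 = 133/50 = 2.66 bits/symbol.

2.66 bits/symbol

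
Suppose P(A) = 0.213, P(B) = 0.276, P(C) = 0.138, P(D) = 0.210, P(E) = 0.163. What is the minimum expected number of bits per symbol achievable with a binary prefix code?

Repeatedly combine the two least-probable nodes; the expected code length is the sum of the merged weights.
merge 69/500 + 163/1000 → 301/1000
merge 21/100 + 213/1000 → 423/1000
merge 69/250 + 301/1000 → 577/1000
merge 423/1000 + 577/1000 → 1
L = 301/1000 + 423/1000 + 577/1000 + 1 = 2301/1000 = 2.301 bits/symbol.

2.301 bits/symbol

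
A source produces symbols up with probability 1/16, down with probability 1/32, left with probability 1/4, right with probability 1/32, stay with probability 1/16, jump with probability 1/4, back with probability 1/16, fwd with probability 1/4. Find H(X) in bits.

2.5625 bits

Each probability is a power of 1/2, so log₂(1/p) is an integer.
H = Σ p·log₂(1/p) = 1/16·4 + 1/32·5 + 1/4·2 + 1/32·5 + 1/16·4 + 1/4·2 + 1/16·4 + 1/4·2 = 2.5625 bits.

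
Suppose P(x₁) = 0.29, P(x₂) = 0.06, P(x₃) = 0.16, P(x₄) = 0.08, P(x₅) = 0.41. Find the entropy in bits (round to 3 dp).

H = −Σ pᵢ log₂ pᵢ.
−0.29·log₂(0.29) = 0.5179
−0.06·log₂(0.06) = 0.2435
−0.16·log₂(0.16) = 0.4230
−0.08·log₂(0.08) = 0.2915
−0.41·log₂(0.41) = 0.5274
Sum ≈ 2.0033 → 2.003 bits.

2.003 bits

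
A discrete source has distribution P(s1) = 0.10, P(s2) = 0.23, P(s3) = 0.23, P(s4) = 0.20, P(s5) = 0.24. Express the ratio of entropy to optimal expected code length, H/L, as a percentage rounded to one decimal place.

Entropy H = −Σ p log₂ p ≈ 2.2660 bits.
Huffman merges: 1/10+1/5→3/10; 23/100+23/100→23/50; 6/25+3/10→27/50; 23/50+27/50→1. L = 23/10 ≈ 2.3000.
Efficiency = H/L = 2.2660/2.3000 = 98.5%.

98.5%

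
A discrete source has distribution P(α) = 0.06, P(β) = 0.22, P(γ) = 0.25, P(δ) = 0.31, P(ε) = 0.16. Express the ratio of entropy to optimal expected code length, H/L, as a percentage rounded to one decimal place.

Entropy H = −Σ p log₂ p ≈ 2.1709 bits.
Huffman merges: 3/50+4/25→11/50; 11/50+11/50→11/25; 1/4+31/100→14/25; 11/25+14/25→1. L = 111/50 ≈ 2.2200.
Efficiency = H/L = 2.1709/2.2200 = 97.8%.

97.8%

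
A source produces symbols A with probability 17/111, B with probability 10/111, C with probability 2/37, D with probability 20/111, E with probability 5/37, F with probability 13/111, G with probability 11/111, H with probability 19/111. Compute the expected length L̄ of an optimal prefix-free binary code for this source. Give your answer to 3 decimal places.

2.964 bits/symbol

Repeatedly combine the two least-probable nodes; the expected code length is the sum of the merged weights.
merge 2/37 + 10/111 → 16/111
merge 11/111 + 13/111 → 8/37
merge 5/37 + 16/111 → 31/111
merge 17/111 + 19/111 → 12/37
merge 20/111 + 8/37 → 44/111
merge 31/111 + 12/37 → 67/111
merge 44/111 + 67/111 → 1
L = 16/111 + 8/37 + 31/111 + 12/37 + 44/111 + 67/111 + 1 = 329/111 ≈ 2.964 bits/symbol.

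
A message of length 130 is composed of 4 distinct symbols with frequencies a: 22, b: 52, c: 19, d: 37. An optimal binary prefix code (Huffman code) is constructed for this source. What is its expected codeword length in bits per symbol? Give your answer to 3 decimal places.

Probabilities are the counts divided by 130.
Repeatedly combine the two least-probable nodes; the expected code length is the sum of the merged weights.
merge 19/130 + 11/65 → 41/130
merge 37/130 + 41/130 → 3/5
merge 2/5 + 3/5 → 1
L = 41/130 + 3/5 + 1 = 249/130 ≈ 1.915 bits/symbol.

1.915 bits/symbol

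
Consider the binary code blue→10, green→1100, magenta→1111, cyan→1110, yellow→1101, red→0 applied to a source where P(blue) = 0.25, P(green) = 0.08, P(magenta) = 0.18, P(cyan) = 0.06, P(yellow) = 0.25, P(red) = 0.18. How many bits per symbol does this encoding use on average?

2.96 bits/symbol

L̄ = Σ pᵢ·ℓᵢ = 0.25·2 + 0.08·4 + 0.18·4 + 0.06·4 + 0.25·4 + 0.18·1 = 2.96 bits/symbol.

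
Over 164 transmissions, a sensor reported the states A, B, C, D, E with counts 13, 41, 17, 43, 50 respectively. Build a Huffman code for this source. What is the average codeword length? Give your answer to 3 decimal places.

Probabilities are the counts divided by 164.
Repeatedly combine the two least-probable nodes; the expected code length is the sum of the merged weights.
merge 13/164 + 17/164 → 15/82
merge 15/82 + 1/4 → 71/164
merge 43/164 + 25/82 → 93/164
merge 71/164 + 93/164 → 1
L = 15/82 + 71/164 + 93/164 + 1 = 179/82 ≈ 2.183 bits/symbol.

2.183 bits/symbol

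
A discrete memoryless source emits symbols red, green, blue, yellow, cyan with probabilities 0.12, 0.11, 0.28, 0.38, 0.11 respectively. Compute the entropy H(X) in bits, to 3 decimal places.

H = −Σ pᵢ log₂ pᵢ.
−0.12·log₂(0.12) = 0.3671
−0.11·log₂(0.11) = 0.3503
−0.28·log₂(0.28) = 0.5142
−0.38·log₂(0.38) = 0.5305
−0.11·log₂(0.11) = 0.3503
Sum ≈ 2.1123 → 2.112 bits.

2.112 bits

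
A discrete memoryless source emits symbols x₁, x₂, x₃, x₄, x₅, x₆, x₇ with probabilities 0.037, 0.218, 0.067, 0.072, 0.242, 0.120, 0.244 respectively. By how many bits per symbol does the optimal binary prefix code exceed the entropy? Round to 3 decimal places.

Entropy H = −Σ p log₂ p ≈ 2.5486 bits.
Huffman merges: 37/1000+67/1000→13/125; 9/125+13/125→22/125; 3/25+22/125→37/125; 109/500+121/500→23/50; 61/250+37/125→27/50; 23/50+27/50→1. L = 322/125 ≈ 2.5760.
L − H = 2.5760 − 2.5486 = 0.027 bits.

0.027 bits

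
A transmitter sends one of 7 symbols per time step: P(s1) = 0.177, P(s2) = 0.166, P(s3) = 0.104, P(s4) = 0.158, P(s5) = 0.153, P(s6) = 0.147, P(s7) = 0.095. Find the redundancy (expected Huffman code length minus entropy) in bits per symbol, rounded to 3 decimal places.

Entropy H = −Σ p log₂ p ≈ 2.7761 bits.
Huffman merges: 19/200+13/125→199/1000; 147/1000+153/1000→3/10; 79/500+83/500→81/250; 177/1000+199/1000→47/125; 3/10+81/250→78/125; 47/125+78/125→1. L = 2823/1000 ≈ 2.8230.
L − H = 2.8230 − 2.7761 = 0.047 bits.

0.047 bits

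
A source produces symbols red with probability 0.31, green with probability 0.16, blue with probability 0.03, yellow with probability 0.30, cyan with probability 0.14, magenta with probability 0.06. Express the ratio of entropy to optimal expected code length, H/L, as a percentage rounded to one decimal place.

Entropy H = −Σ p log₂ p ≈ 2.2603 bits.
Huffman merges: 3/100+3/50→9/100; 9/100+7/50→23/100; 4/25+23/100→39/100; 3/10+31/100→61/100; 39/100+61/100→1. L = 58/25 ≈ 2.3200.
Efficiency = H/L = 2.2603/2.3200 = 97.4%.

97.4%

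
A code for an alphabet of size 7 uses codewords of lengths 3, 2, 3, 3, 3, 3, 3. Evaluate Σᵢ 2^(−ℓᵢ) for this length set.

1

With common denominator 2^3 = 8: Σ 2^(−ℓᵢ) = 1/8 + 2/8 + 1/8 + 1/8 + 1/8 + 1/8 + 1/8 = 8/8 = 1.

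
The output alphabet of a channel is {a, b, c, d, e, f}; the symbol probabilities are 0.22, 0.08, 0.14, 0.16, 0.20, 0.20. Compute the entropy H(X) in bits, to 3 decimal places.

2.521 bits

H = −Σ pᵢ log₂ pᵢ.
−0.22·log₂(0.22) = 0.4806
−0.08·log₂(0.08) = 0.2915
−0.14·log₂(0.14) = 0.3971
−0.16·log₂(0.16) = 0.4230
−0.20·log₂(0.20) = 0.4644
−0.20·log₂(0.20) = 0.4644
Sum ≈ 2.5210 → 2.521 bits.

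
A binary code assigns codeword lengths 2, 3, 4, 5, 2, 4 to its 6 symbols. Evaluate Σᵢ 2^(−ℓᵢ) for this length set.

0.78125

With common denominator 2^5 = 32: Σ 2^(−ℓᵢ) = 8/32 + 4/32 + 2/32 + 1/32 + 8/32 + 2/32 = 25/32 = 0.78125.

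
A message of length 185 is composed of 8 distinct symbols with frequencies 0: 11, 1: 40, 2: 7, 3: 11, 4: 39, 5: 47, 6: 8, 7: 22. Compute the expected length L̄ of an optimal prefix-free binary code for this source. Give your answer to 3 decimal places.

2.719 bits/symbol

Probabilities are the counts divided by 185.
Repeatedly combine the two least-probable nodes; the expected code length is the sum of the merged weights.
merge 7/185 + 8/185 → 3/37
merge 11/185 + 11/185 → 22/185
merge 3/37 + 22/185 → 1/5
merge 22/185 + 1/5 → 59/185
merge 39/185 + 8/37 → 79/185
merge 47/185 + 59/185 → 106/185
merge 79/185 + 106/185 → 1
L = 3/37 + 22/185 + 1/5 + 59/185 + 79/185 + 106/185 + 1 = 503/185 ≈ 2.719 bits/symbol.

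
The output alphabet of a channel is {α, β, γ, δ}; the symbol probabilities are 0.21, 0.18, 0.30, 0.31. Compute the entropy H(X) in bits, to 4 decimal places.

1.9630 bits

H = −Σ pᵢ log₂ pᵢ.
−0.21·log₂(0.21) = 0.4728
−0.18·log₂(0.18) = 0.4453
−0.30·log₂(0.30) = 0.5211
−0.31·log₂(0.31) = 0.5238
Sum ≈ 1.9630 → 1.9630 bits.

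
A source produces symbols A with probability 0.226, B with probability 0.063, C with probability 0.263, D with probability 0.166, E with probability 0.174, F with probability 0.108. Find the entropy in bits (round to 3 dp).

H = −Σ pᵢ log₂ pᵢ.
−0.226·log₂(0.226) = 0.4849
−0.063·log₂(0.063) = 0.2513
−0.263·log₂(0.263) = 0.5068
−0.166·log₂(0.166) = 0.4301
−0.174·log₂(0.174) = 0.4390
−0.108·log₂(0.108) = 0.3468
Sum ≈ 2.4588 → 2.459 bits.

2.459 bits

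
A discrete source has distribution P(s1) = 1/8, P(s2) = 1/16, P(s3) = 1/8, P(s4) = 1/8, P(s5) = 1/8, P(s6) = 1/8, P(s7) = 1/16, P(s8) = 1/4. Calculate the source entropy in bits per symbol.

Each probability is a power of 1/2, so log₂(1/p) is an integer.
H = Σ p·log₂(1/p) = 1/8·3 + 1/16·4 + 1/8·3 + 1/8·3 + 1/8·3 + 1/8·3 + 1/16·4 + 1/4·2 = 2.875 bits.

2.875 bits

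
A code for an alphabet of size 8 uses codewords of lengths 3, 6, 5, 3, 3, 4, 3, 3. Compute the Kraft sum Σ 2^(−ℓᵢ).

0.734375

With common denominator 2^6 = 64: Σ 2^(−ℓᵢ) = 8/64 + 1/64 + 2/64 + 8/64 + 8/64 + 4/64 + 8/64 + 8/64 = 47/64 = 0.734375.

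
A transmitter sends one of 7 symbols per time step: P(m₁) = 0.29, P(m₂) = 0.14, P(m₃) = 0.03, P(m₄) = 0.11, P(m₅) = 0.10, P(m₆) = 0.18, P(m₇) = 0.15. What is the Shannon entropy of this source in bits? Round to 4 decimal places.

2.6051 bits

H = −Σ pᵢ log₂ pᵢ.
−0.29·log₂(0.29) = 0.5179
−0.14·log₂(0.14) = 0.3971
−0.03·log₂(0.03) = 0.1518
−0.11·log₂(0.11) = 0.3503
−0.10·log₂(0.10) = 0.3322
−0.18·log₂(0.18) = 0.4453
−0.15·log₂(0.15) = 0.4105
Sum ≈ 2.6051 → 2.6051 bits.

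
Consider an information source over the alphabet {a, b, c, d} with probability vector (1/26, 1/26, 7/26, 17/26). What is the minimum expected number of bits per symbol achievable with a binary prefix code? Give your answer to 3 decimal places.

1.423 bits/symbol

Repeatedly combine the two least-probable nodes; the expected code length is the sum of the merged weights.
merge 1/26 + 1/26 → 1/13
merge 1/13 + 7/26 → 9/26
merge 9/26 + 17/26 → 1
L = 1/13 + 9/26 + 1 = 37/26 ≈ 1.423 bits/symbol.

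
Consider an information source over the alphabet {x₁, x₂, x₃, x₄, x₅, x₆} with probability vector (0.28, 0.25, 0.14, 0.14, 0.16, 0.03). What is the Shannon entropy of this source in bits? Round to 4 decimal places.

2.3832 bits

H = −Σ pᵢ log₂ pᵢ.
−0.28·log₂(0.28) = 0.5142
−0.25·log₂(0.25) = 0.5000
−0.14·log₂(0.14) = 0.3971
−0.14·log₂(0.14) = 0.3971
−0.16·log₂(0.16) = 0.4230
−0.03·log₂(0.03) = 0.1518
Sum ≈ 2.3832 → 2.3832 bits.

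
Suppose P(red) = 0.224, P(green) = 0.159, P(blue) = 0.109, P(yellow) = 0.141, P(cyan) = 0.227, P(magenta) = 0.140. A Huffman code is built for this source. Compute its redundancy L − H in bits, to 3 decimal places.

Entropy H = −Σ p log₂ p ≈ 2.5351 bits.
Huffman merges: 109/1000+7/50→249/1000; 141/1000+159/1000→3/10; 28/125+227/1000→451/1000; 249/1000+3/10→549/1000; 451/1000+549/1000→1. L = 2549/1000 ≈ 2.5490.
L − H = 2.5490 − 2.5351 = 0.014 bits.

0.014 bits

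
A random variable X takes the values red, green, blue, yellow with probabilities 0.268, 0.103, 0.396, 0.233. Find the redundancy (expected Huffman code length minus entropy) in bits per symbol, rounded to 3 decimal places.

0.074 bits

Entropy H = −Σ p log₂ p ≈ 1.8658 bits.
Huffman merges: 103/1000+233/1000→42/125; 67/250+42/125→151/250; 99/250+151/250→1. L = 97/50 ≈ 1.9400.
L − H = 1.9400 − 1.8658 = 0.074 bits.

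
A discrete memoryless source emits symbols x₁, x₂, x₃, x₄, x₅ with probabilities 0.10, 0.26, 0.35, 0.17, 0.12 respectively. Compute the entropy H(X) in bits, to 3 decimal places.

H = −Σ pᵢ log₂ pᵢ.
−0.10·log₂(0.10) = 0.3322
−0.26·log₂(0.26) = 0.5053
−0.35·log₂(0.35) = 0.5301
−0.17·log₂(0.17) = 0.4346
−0.12·log₂(0.12) = 0.3671
Sum ≈ 2.1692 → 2.169 bits.

2.169 bits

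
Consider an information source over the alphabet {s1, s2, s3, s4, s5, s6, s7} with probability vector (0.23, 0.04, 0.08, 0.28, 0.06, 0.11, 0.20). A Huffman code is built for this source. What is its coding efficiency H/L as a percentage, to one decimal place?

98.7%

Entropy H = −Σ p log₂ p ≈ 2.5374 bits.
Huffman merges: 1/25+3/50→1/10; 2/25+1/10→9/50; 11/100+9/50→29/100; 1/5+23/100→43/100; 7/25+29/100→57/100; 43/100+57/100→1. L = 257/100 ≈ 2.5700.
Efficiency = H/L = 2.5374/2.5700 = 98.7%.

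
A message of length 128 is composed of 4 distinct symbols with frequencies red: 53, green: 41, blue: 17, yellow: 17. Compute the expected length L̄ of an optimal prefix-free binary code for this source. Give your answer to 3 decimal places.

Probabilities are the counts divided by 128.
Repeatedly combine the two least-probable nodes; the expected code length is the sum of the merged weights.
merge 17/128 + 17/128 → 17/64
merge 17/64 + 41/128 → 75/128
merge 53/128 + 75/128 → 1
L = 17/64 + 75/128 + 1 = 237/128 ≈ 1.852 bits/symbol.

1.852 bits/symbol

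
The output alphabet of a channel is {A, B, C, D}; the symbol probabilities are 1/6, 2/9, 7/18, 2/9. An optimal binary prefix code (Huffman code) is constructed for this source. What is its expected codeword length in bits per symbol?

Repeatedly combine the two least-probable nodes; the expected code length is the sum of the merged weights.
merge 1/6 + 2/9 → 7/18
merge 2/9 + 7/18 → 11/18
merge 7/18 + 11/18 → 1
L = 7/18 + 11/18 + 1 = 2 bits/symbol.

2 bits/symbol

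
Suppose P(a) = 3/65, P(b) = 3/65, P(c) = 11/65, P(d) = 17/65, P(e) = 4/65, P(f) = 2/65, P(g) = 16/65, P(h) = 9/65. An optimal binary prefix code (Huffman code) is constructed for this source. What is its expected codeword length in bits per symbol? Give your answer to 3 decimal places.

2.677 bits/symbol

Repeatedly combine the two least-probable nodes; the expected code length is the sum of the merged weights.
merge 2/65 + 3/65 → 1/13
merge 3/65 + 4/65 → 7/65
merge 1/13 + 7/65 → 12/65
merge 9/65 + 11/65 → 4/13
merge 12/65 + 16/65 → 28/65
merge 17/65 + 4/13 → 37/65
merge 28/65 + 37/65 → 1
L = 1/13 + 7/65 + 12/65 + 4/13 + 28/65 + 37/65 + 1 = 174/65 ≈ 2.677 bits/symbol.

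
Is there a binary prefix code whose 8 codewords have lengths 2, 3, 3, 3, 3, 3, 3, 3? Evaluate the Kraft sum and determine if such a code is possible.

With common denominator 2^3 = 8: Σ 2^(−ℓᵢ) = 2/8 + 1/8 + 1/8 + 1/8 + 1/8 + 1/8 + 1/8 + 1/8 = 9/8 = 1.125.
Kraft's inequality requires Σ ≤ 1; here Σ = 1.125 > 1, so no such prefix code exists.

1.125; no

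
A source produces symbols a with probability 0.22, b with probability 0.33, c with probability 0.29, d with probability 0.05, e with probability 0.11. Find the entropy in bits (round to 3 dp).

H = −Σ pᵢ log₂ pᵢ.
−0.22·log₂(0.22) = 0.4806
−0.33·log₂(0.33) = 0.5278
−0.29·log₂(0.29) = 0.5179
−0.05·log₂(0.05) = 0.2161
−0.11·log₂(0.11) = 0.3503
Sum ≈ 2.0927 → 2.093 bits.

2.093 bits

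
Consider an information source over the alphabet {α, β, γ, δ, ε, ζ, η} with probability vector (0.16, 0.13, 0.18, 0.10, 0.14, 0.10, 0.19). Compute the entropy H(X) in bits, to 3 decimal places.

H = −Σ pᵢ log₂ pᵢ.
−0.16·log₂(0.16) = 0.4230
−0.13·log₂(0.13) = 0.3826
−0.18·log₂(0.18) = 0.4453
−0.10·log₂(0.10) = 0.3322
−0.14·log₂(0.14) = 0.3971
−0.10·log₂(0.10) = 0.3322
−0.19·log₂(0.19) = 0.4552
Sum ≈ 2.7677 → 2.768 bits.

2.768 bits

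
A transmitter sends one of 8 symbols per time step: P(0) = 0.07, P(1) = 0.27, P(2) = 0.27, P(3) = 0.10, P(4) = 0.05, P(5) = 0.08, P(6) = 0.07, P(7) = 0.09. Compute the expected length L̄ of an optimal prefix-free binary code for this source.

2.73 bits/symbol

Repeatedly combine the two least-probable nodes; the expected code length is the sum of the merged weights.
merge 1/20 + 7/100 → 3/25
merge 7/100 + 2/25 → 3/20
merge 9/100 + 1/10 → 19/100
merge 3/25 + 3/20 → 27/100
merge 19/100 + 27/100 → 23/50
merge 27/100 + 27/100 → 27/50
merge 23/50 + 27/50 → 1
L = 3/25 + 3/20 + 19/100 + 27/100 + 23/50 + 27/50 + 1 = 273/100 = 2.73 bits/symbol.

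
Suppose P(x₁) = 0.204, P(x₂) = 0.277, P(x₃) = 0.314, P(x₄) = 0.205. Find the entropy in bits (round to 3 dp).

H = −Σ pᵢ log₂ pᵢ.
−0.204·log₂(0.204) = 0.4678
−0.277·log₂(0.277) = 0.5130
−0.314·log₂(0.314) = 0.5247
−0.205·log₂(0.205) = 0.4687
Sum ≈ 1.9743 → 1.974 bits.

1.974 bits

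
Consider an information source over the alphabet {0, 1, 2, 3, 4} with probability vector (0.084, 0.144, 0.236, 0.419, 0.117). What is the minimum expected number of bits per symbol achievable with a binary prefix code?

2.127 bits/symbol

Repeatedly combine the two least-probable nodes; the expected code length is the sum of the merged weights.
merge 21/250 + 117/1000 → 201/1000
merge 18/125 + 201/1000 → 69/200
merge 59/250 + 69/200 → 581/1000
merge 419/1000 + 581/1000 → 1
L = 201/1000 + 69/200 + 581/1000 + 1 = 2127/1000 = 2.127 bits/symbol.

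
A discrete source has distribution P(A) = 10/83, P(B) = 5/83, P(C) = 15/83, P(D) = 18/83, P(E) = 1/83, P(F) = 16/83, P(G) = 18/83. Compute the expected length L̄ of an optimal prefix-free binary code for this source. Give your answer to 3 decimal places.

2.639 bits/symbol

Repeatedly combine the two least-probable nodes; the expected code length is the sum of the merged weights.
merge 1/83 + 5/83 → 6/83
merge 6/83 + 10/83 → 16/83
merge 15/83 + 16/83 → 31/83
merge 16/83 + 18/83 → 34/83
merge 18/83 + 31/83 → 49/83
merge 34/83 + 49/83 → 1
L = 6/83 + 16/83 + 31/83 + 34/83 + 49/83 + 1 = 219/83 ≈ 2.639 bits/symbol.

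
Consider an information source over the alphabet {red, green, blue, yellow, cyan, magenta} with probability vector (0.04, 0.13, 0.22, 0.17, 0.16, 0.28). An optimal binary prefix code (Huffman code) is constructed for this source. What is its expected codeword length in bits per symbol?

2.5 bits/symbol

Repeatedly combine the two least-probable nodes; the expected code length is the sum of the merged weights.
merge 1/25 + 13/100 → 17/100
merge 4/25 + 17/100 → 33/100
merge 17/100 + 11/50 → 39/100
merge 7/25 + 33/100 → 61/100
merge 39/100 + 61/100 → 1
L = 17/100 + 33/100 + 39/100 + 61/100 + 1 = 5/2 = 2.5 bits/symbol.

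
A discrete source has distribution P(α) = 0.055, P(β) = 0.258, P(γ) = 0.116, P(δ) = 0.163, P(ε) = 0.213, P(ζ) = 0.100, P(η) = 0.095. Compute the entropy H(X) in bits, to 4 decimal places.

2.6515 bits

H = −Σ pᵢ log₂ pᵢ.
−0.055·log₂(0.055) = 0.2301
−0.258·log₂(0.258) = 0.5043
−0.116·log₂(0.116) = 0.3605
−0.163·log₂(0.163) = 0.4266
−0.213·log₂(0.213) = 0.4752
−0.100·log₂(0.100) = 0.3322
−0.095·log₂(0.095) = 0.3226
Sum ≈ 2.6515 → 2.6515 bits.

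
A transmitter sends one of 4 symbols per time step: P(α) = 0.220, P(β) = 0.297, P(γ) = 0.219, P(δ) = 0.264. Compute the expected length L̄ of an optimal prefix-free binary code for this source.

Repeatedly combine the two least-probable nodes; the expected code length is the sum of the merged weights.
merge 219/1000 + 11/50 → 439/1000
merge 33/125 + 297/1000 → 561/1000
merge 439/1000 + 561/1000 → 1
L = 439/1000 + 561/1000 + 1 = 2 bits/symbol.

2 bits/symbol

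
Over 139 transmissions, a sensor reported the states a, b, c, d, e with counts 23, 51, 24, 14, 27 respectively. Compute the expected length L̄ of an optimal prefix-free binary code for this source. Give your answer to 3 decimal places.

2.266 bits/symbol

Probabilities are the counts divided by 139.
Repeatedly combine the two least-probable nodes; the expected code length is the sum of the merged weights.
merge 14/139 + 23/139 → 37/139
merge 24/139 + 27/139 → 51/139
merge 37/139 + 51/139 → 88/139
merge 51/139 + 88/139 → 1
L = 37/139 + 51/139 + 88/139 + 1 = 315/139 ≈ 2.266 bits/symbol.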